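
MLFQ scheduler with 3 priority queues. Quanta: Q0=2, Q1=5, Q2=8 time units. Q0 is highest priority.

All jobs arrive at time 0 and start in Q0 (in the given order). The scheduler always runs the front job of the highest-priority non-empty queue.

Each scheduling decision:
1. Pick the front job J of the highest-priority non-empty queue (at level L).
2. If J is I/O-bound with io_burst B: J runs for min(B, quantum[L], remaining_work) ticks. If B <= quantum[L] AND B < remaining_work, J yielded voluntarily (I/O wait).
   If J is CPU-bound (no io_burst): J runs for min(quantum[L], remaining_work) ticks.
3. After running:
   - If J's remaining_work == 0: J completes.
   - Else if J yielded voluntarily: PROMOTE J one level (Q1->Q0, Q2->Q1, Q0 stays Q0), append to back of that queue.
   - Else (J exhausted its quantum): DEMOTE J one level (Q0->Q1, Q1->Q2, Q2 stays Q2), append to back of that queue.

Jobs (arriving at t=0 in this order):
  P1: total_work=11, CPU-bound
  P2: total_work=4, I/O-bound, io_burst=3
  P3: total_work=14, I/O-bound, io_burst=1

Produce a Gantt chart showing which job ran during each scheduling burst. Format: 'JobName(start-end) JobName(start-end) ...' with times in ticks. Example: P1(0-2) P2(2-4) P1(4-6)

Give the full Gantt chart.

Answer: P1(0-2) P2(2-4) P3(4-5) P3(5-6) P3(6-7) P3(7-8) P3(8-9) P3(9-10) P3(10-11) P3(11-12) P3(12-13) P3(13-14) P3(14-15) P3(15-16) P3(16-17) P3(17-18) P1(18-23) P2(23-25) P1(25-29)

Derivation:
t=0-2: P1@Q0 runs 2, rem=9, quantum used, demote→Q1. Q0=[P2,P3] Q1=[P1] Q2=[]
t=2-4: P2@Q0 runs 2, rem=2, quantum used, demote→Q1. Q0=[P3] Q1=[P1,P2] Q2=[]
t=4-5: P3@Q0 runs 1, rem=13, I/O yield, promote→Q0. Q0=[P3] Q1=[P1,P2] Q2=[]
t=5-6: P3@Q0 runs 1, rem=12, I/O yield, promote→Q0. Q0=[P3] Q1=[P1,P2] Q2=[]
t=6-7: P3@Q0 runs 1, rem=11, I/O yield, promote→Q0. Q0=[P3] Q1=[P1,P2] Q2=[]
t=7-8: P3@Q0 runs 1, rem=10, I/O yield, promote→Q0. Q0=[P3] Q1=[P1,P2] Q2=[]
t=8-9: P3@Q0 runs 1, rem=9, I/O yield, promote→Q0. Q0=[P3] Q1=[P1,P2] Q2=[]
t=9-10: P3@Q0 runs 1, rem=8, I/O yield, promote→Q0. Q0=[P3] Q1=[P1,P2] Q2=[]
t=10-11: P3@Q0 runs 1, rem=7, I/O yield, promote→Q0. Q0=[P3] Q1=[P1,P2] Q2=[]
t=11-12: P3@Q0 runs 1, rem=6, I/O yield, promote→Q0. Q0=[P3] Q1=[P1,P2] Q2=[]
t=12-13: P3@Q0 runs 1, rem=5, I/O yield, promote→Q0. Q0=[P3] Q1=[P1,P2] Q2=[]
t=13-14: P3@Q0 runs 1, rem=4, I/O yield, promote→Q0. Q0=[P3] Q1=[P1,P2] Q2=[]
t=14-15: P3@Q0 runs 1, rem=3, I/O yield, promote→Q0. Q0=[P3] Q1=[P1,P2] Q2=[]
t=15-16: P3@Q0 runs 1, rem=2, I/O yield, promote→Q0. Q0=[P3] Q1=[P1,P2] Q2=[]
t=16-17: P3@Q0 runs 1, rem=1, I/O yield, promote→Q0. Q0=[P3] Q1=[P1,P2] Q2=[]
t=17-18: P3@Q0 runs 1, rem=0, completes. Q0=[] Q1=[P1,P2] Q2=[]
t=18-23: P1@Q1 runs 5, rem=4, quantum used, demote→Q2. Q0=[] Q1=[P2] Q2=[P1]
t=23-25: P2@Q1 runs 2, rem=0, completes. Q0=[] Q1=[] Q2=[P1]
t=25-29: P1@Q2 runs 4, rem=0, completes. Q0=[] Q1=[] Q2=[]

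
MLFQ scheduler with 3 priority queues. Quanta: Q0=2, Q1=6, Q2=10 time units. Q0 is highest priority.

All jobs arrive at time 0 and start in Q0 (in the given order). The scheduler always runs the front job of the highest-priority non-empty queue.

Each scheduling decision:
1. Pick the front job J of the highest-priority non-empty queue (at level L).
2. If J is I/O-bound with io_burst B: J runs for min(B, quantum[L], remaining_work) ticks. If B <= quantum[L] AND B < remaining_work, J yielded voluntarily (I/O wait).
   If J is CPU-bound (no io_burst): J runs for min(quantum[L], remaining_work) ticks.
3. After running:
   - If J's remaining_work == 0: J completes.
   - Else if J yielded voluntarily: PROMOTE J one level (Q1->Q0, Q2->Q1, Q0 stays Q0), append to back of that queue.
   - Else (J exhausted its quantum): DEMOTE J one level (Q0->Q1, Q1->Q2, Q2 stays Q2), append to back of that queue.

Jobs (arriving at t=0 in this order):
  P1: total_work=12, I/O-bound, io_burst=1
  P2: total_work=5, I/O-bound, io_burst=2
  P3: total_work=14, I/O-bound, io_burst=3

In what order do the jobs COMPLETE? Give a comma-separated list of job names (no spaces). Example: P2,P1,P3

Answer: P2,P1,P3

Derivation:
t=0-1: P1@Q0 runs 1, rem=11, I/O yield, promote→Q0. Q0=[P2,P3,P1] Q1=[] Q2=[]
t=1-3: P2@Q0 runs 2, rem=3, I/O yield, promote→Q0. Q0=[P3,P1,P2] Q1=[] Q2=[]
t=3-5: P3@Q0 runs 2, rem=12, quantum used, demote→Q1. Q0=[P1,P2] Q1=[P3] Q2=[]
t=5-6: P1@Q0 runs 1, rem=10, I/O yield, promote→Q0. Q0=[P2,P1] Q1=[P3] Q2=[]
t=6-8: P2@Q0 runs 2, rem=1, I/O yield, promote→Q0. Q0=[P1,P2] Q1=[P3] Q2=[]
t=8-9: P1@Q0 runs 1, rem=9, I/O yield, promote→Q0. Q0=[P2,P1] Q1=[P3] Q2=[]
t=9-10: P2@Q0 runs 1, rem=0, completes. Q0=[P1] Q1=[P3] Q2=[]
t=10-11: P1@Q0 runs 1, rem=8, I/O yield, promote→Q0. Q0=[P1] Q1=[P3] Q2=[]
t=11-12: P1@Q0 runs 1, rem=7, I/O yield, promote→Q0. Q0=[P1] Q1=[P3] Q2=[]
t=12-13: P1@Q0 runs 1, rem=6, I/O yield, promote→Q0. Q0=[P1] Q1=[P3] Q2=[]
t=13-14: P1@Q0 runs 1, rem=5, I/O yield, promote→Q0. Q0=[P1] Q1=[P3] Q2=[]
t=14-15: P1@Q0 runs 1, rem=4, I/O yield, promote→Q0. Q0=[P1] Q1=[P3] Q2=[]
t=15-16: P1@Q0 runs 1, rem=3, I/O yield, promote→Q0. Q0=[P1] Q1=[P3] Q2=[]
t=16-17: P1@Q0 runs 1, rem=2, I/O yield, promote→Q0. Q0=[P1] Q1=[P3] Q2=[]
t=17-18: P1@Q0 runs 1, rem=1, I/O yield, promote→Q0. Q0=[P1] Q1=[P3] Q2=[]
t=18-19: P1@Q0 runs 1, rem=0, completes. Q0=[] Q1=[P3] Q2=[]
t=19-22: P3@Q1 runs 3, rem=9, I/O yield, promote→Q0. Q0=[P3] Q1=[] Q2=[]
t=22-24: P3@Q0 runs 2, rem=7, quantum used, demote→Q1. Q0=[] Q1=[P3] Q2=[]
t=24-27: P3@Q1 runs 3, rem=4, I/O yield, promote→Q0. Q0=[P3] Q1=[] Q2=[]
t=27-29: P3@Q0 runs 2, rem=2, quantum used, demote→Q1. Q0=[] Q1=[P3] Q2=[]
t=29-31: P3@Q1 runs 2, rem=0, completes. Q0=[] Q1=[] Q2=[]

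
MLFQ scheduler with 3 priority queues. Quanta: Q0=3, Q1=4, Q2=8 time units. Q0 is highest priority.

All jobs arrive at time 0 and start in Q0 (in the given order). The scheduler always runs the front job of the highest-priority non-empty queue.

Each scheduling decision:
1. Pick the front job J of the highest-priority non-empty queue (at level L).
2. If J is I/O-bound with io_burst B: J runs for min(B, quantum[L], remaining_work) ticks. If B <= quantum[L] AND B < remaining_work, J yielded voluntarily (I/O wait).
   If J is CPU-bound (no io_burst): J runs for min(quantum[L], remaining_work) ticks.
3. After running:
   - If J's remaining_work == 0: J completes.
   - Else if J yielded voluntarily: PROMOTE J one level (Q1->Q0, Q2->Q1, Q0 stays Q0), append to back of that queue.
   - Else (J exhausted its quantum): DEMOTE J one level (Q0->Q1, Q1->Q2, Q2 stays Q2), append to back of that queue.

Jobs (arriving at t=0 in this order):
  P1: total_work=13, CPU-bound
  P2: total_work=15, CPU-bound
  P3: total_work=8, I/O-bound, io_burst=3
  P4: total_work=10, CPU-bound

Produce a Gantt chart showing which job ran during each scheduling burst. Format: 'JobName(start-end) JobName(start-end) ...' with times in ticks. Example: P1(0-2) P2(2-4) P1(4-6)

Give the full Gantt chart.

Answer: P1(0-3) P2(3-6) P3(6-9) P4(9-12) P3(12-15) P3(15-17) P1(17-21) P2(21-25) P4(25-29) P1(29-35) P2(35-43) P4(43-46)

Derivation:
t=0-3: P1@Q0 runs 3, rem=10, quantum used, demote→Q1. Q0=[P2,P3,P4] Q1=[P1] Q2=[]
t=3-6: P2@Q0 runs 3, rem=12, quantum used, demote→Q1. Q0=[P3,P4] Q1=[P1,P2] Q2=[]
t=6-9: P3@Q0 runs 3, rem=5, I/O yield, promote→Q0. Q0=[P4,P3] Q1=[P1,P2] Q2=[]
t=9-12: P4@Q0 runs 3, rem=7, quantum used, demote→Q1. Q0=[P3] Q1=[P1,P2,P4] Q2=[]
t=12-15: P3@Q0 runs 3, rem=2, I/O yield, promote→Q0. Q0=[P3] Q1=[P1,P2,P4] Q2=[]
t=15-17: P3@Q0 runs 2, rem=0, completes. Q0=[] Q1=[P1,P2,P4] Q2=[]
t=17-21: P1@Q1 runs 4, rem=6, quantum used, demote→Q2. Q0=[] Q1=[P2,P4] Q2=[P1]
t=21-25: P2@Q1 runs 4, rem=8, quantum used, demote→Q2. Q0=[] Q1=[P4] Q2=[P1,P2]
t=25-29: P4@Q1 runs 4, rem=3, quantum used, demote→Q2. Q0=[] Q1=[] Q2=[P1,P2,P4]
t=29-35: P1@Q2 runs 6, rem=0, completes. Q0=[] Q1=[] Q2=[P2,P4]
t=35-43: P2@Q2 runs 8, rem=0, completes. Q0=[] Q1=[] Q2=[P4]
t=43-46: P4@Q2 runs 3, rem=0, completes. Q0=[] Q1=[] Q2=[]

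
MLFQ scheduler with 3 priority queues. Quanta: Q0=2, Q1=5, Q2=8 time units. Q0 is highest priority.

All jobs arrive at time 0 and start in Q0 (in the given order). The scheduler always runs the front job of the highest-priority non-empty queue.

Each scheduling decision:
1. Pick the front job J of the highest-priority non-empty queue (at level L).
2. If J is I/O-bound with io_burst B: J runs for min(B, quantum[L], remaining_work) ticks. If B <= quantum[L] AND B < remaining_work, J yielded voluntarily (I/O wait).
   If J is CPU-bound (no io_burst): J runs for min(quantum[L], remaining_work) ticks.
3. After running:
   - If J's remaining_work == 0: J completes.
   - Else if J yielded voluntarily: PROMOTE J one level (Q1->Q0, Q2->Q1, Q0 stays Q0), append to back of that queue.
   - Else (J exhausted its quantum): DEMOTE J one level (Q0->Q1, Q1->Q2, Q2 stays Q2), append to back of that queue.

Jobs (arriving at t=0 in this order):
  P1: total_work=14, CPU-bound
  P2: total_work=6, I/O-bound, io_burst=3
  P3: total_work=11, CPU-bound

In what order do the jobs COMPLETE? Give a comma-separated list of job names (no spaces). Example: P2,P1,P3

t=0-2: P1@Q0 runs 2, rem=12, quantum used, demote→Q1. Q0=[P2,P3] Q1=[P1] Q2=[]
t=2-4: P2@Q0 runs 2, rem=4, quantum used, demote→Q1. Q0=[P3] Q1=[P1,P2] Q2=[]
t=4-6: P3@Q0 runs 2, rem=9, quantum used, demote→Q1. Q0=[] Q1=[P1,P2,P3] Q2=[]
t=6-11: P1@Q1 runs 5, rem=7, quantum used, demote→Q2. Q0=[] Q1=[P2,P3] Q2=[P1]
t=11-14: P2@Q1 runs 3, rem=1, I/O yield, promote→Q0. Q0=[P2] Q1=[P3] Q2=[P1]
t=14-15: P2@Q0 runs 1, rem=0, completes. Q0=[] Q1=[P3] Q2=[P1]
t=15-20: P3@Q1 runs 5, rem=4, quantum used, demote→Q2. Q0=[] Q1=[] Q2=[P1,P3]
t=20-27: P1@Q2 runs 7, rem=0, completes. Q0=[] Q1=[] Q2=[P3]
t=27-31: P3@Q2 runs 4, rem=0, completes. Q0=[] Q1=[] Q2=[]

Answer: P2,P1,P3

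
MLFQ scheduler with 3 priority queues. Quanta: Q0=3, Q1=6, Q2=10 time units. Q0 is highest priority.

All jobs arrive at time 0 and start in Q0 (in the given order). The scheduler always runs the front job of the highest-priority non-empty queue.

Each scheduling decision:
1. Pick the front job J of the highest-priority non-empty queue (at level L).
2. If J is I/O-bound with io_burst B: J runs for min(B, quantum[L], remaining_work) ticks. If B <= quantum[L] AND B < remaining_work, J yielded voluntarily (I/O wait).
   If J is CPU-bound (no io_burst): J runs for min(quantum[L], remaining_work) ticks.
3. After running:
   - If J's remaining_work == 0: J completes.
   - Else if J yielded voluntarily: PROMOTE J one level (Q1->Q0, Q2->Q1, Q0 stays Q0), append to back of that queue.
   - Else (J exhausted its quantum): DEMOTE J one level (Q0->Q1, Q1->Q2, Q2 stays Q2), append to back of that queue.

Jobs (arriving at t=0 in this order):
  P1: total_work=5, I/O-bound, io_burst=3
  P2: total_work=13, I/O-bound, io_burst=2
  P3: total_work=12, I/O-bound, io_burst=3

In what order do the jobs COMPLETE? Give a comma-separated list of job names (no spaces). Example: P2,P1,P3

Answer: P1,P3,P2

Derivation:
t=0-3: P1@Q0 runs 3, rem=2, I/O yield, promote→Q0. Q0=[P2,P3,P1] Q1=[] Q2=[]
t=3-5: P2@Q0 runs 2, rem=11, I/O yield, promote→Q0. Q0=[P3,P1,P2] Q1=[] Q2=[]
t=5-8: P3@Q0 runs 3, rem=9, I/O yield, promote→Q0. Q0=[P1,P2,P3] Q1=[] Q2=[]
t=8-10: P1@Q0 runs 2, rem=0, completes. Q0=[P2,P3] Q1=[] Q2=[]
t=10-12: P2@Q0 runs 2, rem=9, I/O yield, promote→Q0. Q0=[P3,P2] Q1=[] Q2=[]
t=12-15: P3@Q0 runs 3, rem=6, I/O yield, promote→Q0. Q0=[P2,P3] Q1=[] Q2=[]
t=15-17: P2@Q0 runs 2, rem=7, I/O yield, promote→Q0. Q0=[P3,P2] Q1=[] Q2=[]
t=17-20: P3@Q0 runs 3, rem=3, I/O yield, promote→Q0. Q0=[P2,P3] Q1=[] Q2=[]
t=20-22: P2@Q0 runs 2, rem=5, I/O yield, promote→Q0. Q0=[P3,P2] Q1=[] Q2=[]
t=22-25: P3@Q0 runs 3, rem=0, completes. Q0=[P2] Q1=[] Q2=[]
t=25-27: P2@Q0 runs 2, rem=3, I/O yield, promote→Q0. Q0=[P2] Q1=[] Q2=[]
t=27-29: P2@Q0 runs 2, rem=1, I/O yield, promote→Q0. Q0=[P2] Q1=[] Q2=[]
t=29-30: P2@Q0 runs 1, rem=0, completes. Q0=[] Q1=[] Q2=[]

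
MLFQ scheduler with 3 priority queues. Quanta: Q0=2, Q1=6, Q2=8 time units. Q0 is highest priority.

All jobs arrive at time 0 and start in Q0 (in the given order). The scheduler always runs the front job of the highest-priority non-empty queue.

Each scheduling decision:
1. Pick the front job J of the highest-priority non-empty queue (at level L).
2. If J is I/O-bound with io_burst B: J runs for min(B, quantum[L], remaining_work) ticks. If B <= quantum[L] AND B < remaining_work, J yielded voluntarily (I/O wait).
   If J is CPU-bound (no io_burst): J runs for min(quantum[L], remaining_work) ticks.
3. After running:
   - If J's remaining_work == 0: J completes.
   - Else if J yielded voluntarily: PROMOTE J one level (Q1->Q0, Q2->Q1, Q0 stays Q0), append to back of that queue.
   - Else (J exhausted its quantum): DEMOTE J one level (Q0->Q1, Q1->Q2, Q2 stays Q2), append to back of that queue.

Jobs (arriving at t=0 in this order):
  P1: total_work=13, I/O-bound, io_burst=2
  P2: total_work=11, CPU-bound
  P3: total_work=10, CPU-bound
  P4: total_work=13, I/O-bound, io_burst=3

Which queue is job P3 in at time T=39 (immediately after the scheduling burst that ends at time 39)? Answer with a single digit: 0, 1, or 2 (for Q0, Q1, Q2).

Answer: 2

Derivation:
t=0-2: P1@Q0 runs 2, rem=11, I/O yield, promote→Q0. Q0=[P2,P3,P4,P1] Q1=[] Q2=[]
t=2-4: P2@Q0 runs 2, rem=9, quantum used, demote→Q1. Q0=[P3,P4,P1] Q1=[P2] Q2=[]
t=4-6: P3@Q0 runs 2, rem=8, quantum used, demote→Q1. Q0=[P4,P1] Q1=[P2,P3] Q2=[]
t=6-8: P4@Q0 runs 2, rem=11, quantum used, demote→Q1. Q0=[P1] Q1=[P2,P3,P4] Q2=[]
t=8-10: P1@Q0 runs 2, rem=9, I/O yield, promote→Q0. Q0=[P1] Q1=[P2,P3,P4] Q2=[]
t=10-12: P1@Q0 runs 2, rem=7, I/O yield, promote→Q0. Q0=[P1] Q1=[P2,P3,P4] Q2=[]
t=12-14: P1@Q0 runs 2, rem=5, I/O yield, promote→Q0. Q0=[P1] Q1=[P2,P3,P4] Q2=[]
t=14-16: P1@Q0 runs 2, rem=3, I/O yield, promote→Q0. Q0=[P1] Q1=[P2,P3,P4] Q2=[]
t=16-18: P1@Q0 runs 2, rem=1, I/O yield, promote→Q0. Q0=[P1] Q1=[P2,P3,P4] Q2=[]
t=18-19: P1@Q0 runs 1, rem=0, completes. Q0=[] Q1=[P2,P3,P4] Q2=[]
t=19-25: P2@Q1 runs 6, rem=3, quantum used, demote→Q2. Q0=[] Q1=[P3,P4] Q2=[P2]
t=25-31: P3@Q1 runs 6, rem=2, quantum used, demote→Q2. Q0=[] Q1=[P4] Q2=[P2,P3]
t=31-34: P4@Q1 runs 3, rem=8, I/O yield, promote→Q0. Q0=[P4] Q1=[] Q2=[P2,P3]
t=34-36: P4@Q0 runs 2, rem=6, quantum used, demote→Q1. Q0=[] Q1=[P4] Q2=[P2,P3]
t=36-39: P4@Q1 runs 3, rem=3, I/O yield, promote→Q0. Q0=[P4] Q1=[] Q2=[P2,P3]
t=39-41: P4@Q0 runs 2, rem=1, quantum used, demote→Q1. Q0=[] Q1=[P4] Q2=[P2,P3]
t=41-42: P4@Q1 runs 1, rem=0, completes. Q0=[] Q1=[] Q2=[P2,P3]
t=42-45: P2@Q2 runs 3, rem=0, completes. Q0=[] Q1=[] Q2=[P3]
t=45-47: P3@Q2 runs 2, rem=0, completes. Q0=[] Q1=[] Q2=[]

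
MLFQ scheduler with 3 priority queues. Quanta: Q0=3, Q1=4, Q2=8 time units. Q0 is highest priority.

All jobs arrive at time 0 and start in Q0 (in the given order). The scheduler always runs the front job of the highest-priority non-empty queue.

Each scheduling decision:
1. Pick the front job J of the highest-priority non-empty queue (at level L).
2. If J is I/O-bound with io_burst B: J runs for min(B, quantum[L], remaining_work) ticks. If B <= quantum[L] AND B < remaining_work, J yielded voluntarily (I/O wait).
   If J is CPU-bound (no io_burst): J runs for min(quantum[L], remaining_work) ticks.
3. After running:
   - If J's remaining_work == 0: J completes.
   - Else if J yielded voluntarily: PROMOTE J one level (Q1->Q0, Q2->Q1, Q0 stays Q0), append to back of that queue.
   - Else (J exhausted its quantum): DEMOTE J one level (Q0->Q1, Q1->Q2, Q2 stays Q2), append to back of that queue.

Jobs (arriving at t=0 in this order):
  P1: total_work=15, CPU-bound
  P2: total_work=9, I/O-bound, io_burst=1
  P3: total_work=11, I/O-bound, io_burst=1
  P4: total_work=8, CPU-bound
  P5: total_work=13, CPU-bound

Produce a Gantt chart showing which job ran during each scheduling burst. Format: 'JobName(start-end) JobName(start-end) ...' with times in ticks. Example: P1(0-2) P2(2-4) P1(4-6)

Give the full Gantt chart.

t=0-3: P1@Q0 runs 3, rem=12, quantum used, demote→Q1. Q0=[P2,P3,P4,P5] Q1=[P1] Q2=[]
t=3-4: P2@Q0 runs 1, rem=8, I/O yield, promote→Q0. Q0=[P3,P4,P5,P2] Q1=[P1] Q2=[]
t=4-5: P3@Q0 runs 1, rem=10, I/O yield, promote→Q0. Q0=[P4,P5,P2,P3] Q1=[P1] Q2=[]
t=5-8: P4@Q0 runs 3, rem=5, quantum used, demote→Q1. Q0=[P5,P2,P3] Q1=[P1,P4] Q2=[]
t=8-11: P5@Q0 runs 3, rem=10, quantum used, demote→Q1. Q0=[P2,P3] Q1=[P1,P4,P5] Q2=[]
t=11-12: P2@Q0 runs 1, rem=7, I/O yield, promote→Q0. Q0=[P3,P2] Q1=[P1,P4,P5] Q2=[]
t=12-13: P3@Q0 runs 1, rem=9, I/O yield, promote→Q0. Q0=[P2,P3] Q1=[P1,P4,P5] Q2=[]
t=13-14: P2@Q0 runs 1, rem=6, I/O yield, promote→Q0. Q0=[P3,P2] Q1=[P1,P4,P5] Q2=[]
t=14-15: P3@Q0 runs 1, rem=8, I/O yield, promote→Q0. Q0=[P2,P3] Q1=[P1,P4,P5] Q2=[]
t=15-16: P2@Q0 runs 1, rem=5, I/O yield, promote→Q0. Q0=[P3,P2] Q1=[P1,P4,P5] Q2=[]
t=16-17: P3@Q0 runs 1, rem=7, I/O yield, promote→Q0. Q0=[P2,P3] Q1=[P1,P4,P5] Q2=[]
t=17-18: P2@Q0 runs 1, rem=4, I/O yield, promote→Q0. Q0=[P3,P2] Q1=[P1,P4,P5] Q2=[]
t=18-19: P3@Q0 runs 1, rem=6, I/O yield, promote→Q0. Q0=[P2,P3] Q1=[P1,P4,P5] Q2=[]
t=19-20: P2@Q0 runs 1, rem=3, I/O yield, promote→Q0. Q0=[P3,P2] Q1=[P1,P4,P5] Q2=[]
t=20-21: P3@Q0 runs 1, rem=5, I/O yield, promote→Q0. Q0=[P2,P3] Q1=[P1,P4,P5] Q2=[]
t=21-22: P2@Q0 runs 1, rem=2, I/O yield, promote→Q0. Q0=[P3,P2] Q1=[P1,P4,P5] Q2=[]
t=22-23: P3@Q0 runs 1, rem=4, I/O yield, promote→Q0. Q0=[P2,P3] Q1=[P1,P4,P5] Q2=[]
t=23-24: P2@Q0 runs 1, rem=1, I/O yield, promote→Q0. Q0=[P3,P2] Q1=[P1,P4,P5] Q2=[]
t=24-25: P3@Q0 runs 1, rem=3, I/O yield, promote→Q0. Q0=[P2,P3] Q1=[P1,P4,P5] Q2=[]
t=25-26: P2@Q0 runs 1, rem=0, completes. Q0=[P3] Q1=[P1,P4,P5] Q2=[]
t=26-27: P3@Q0 runs 1, rem=2, I/O yield, promote→Q0. Q0=[P3] Q1=[P1,P4,P5] Q2=[]
t=27-28: P3@Q0 runs 1, rem=1, I/O yield, promote→Q0. Q0=[P3] Q1=[P1,P4,P5] Q2=[]
t=28-29: P3@Q0 runs 1, rem=0, completes. Q0=[] Q1=[P1,P4,P5] Q2=[]
t=29-33: P1@Q1 runs 4, rem=8, quantum used, demote→Q2. Q0=[] Q1=[P4,P5] Q2=[P1]
t=33-37: P4@Q1 runs 4, rem=1, quantum used, demote→Q2. Q0=[] Q1=[P5] Q2=[P1,P4]
t=37-41: P5@Q1 runs 4, rem=6, quantum used, demote→Q2. Q0=[] Q1=[] Q2=[P1,P4,P5]
t=41-49: P1@Q2 runs 8, rem=0, completes. Q0=[] Q1=[] Q2=[P4,P5]
t=49-50: P4@Q2 runs 1, rem=0, completes. Q0=[] Q1=[] Q2=[P5]
t=50-56: P5@Q2 runs 6, rem=0, completes. Q0=[] Q1=[] Q2=[]

Answer: P1(0-3) P2(3-4) P3(4-5) P4(5-8) P5(8-11) P2(11-12) P3(12-13) P2(13-14) P3(14-15) P2(15-16) P3(16-17) P2(17-18) P3(18-19) P2(19-20) P3(20-21) P2(21-22) P3(22-23) P2(23-24) P3(24-25) P2(25-26) P3(26-27) P3(27-28) P3(28-29) P1(29-33) P4(33-37) P5(37-41) P1(41-49) P4(49-50) P5(50-56)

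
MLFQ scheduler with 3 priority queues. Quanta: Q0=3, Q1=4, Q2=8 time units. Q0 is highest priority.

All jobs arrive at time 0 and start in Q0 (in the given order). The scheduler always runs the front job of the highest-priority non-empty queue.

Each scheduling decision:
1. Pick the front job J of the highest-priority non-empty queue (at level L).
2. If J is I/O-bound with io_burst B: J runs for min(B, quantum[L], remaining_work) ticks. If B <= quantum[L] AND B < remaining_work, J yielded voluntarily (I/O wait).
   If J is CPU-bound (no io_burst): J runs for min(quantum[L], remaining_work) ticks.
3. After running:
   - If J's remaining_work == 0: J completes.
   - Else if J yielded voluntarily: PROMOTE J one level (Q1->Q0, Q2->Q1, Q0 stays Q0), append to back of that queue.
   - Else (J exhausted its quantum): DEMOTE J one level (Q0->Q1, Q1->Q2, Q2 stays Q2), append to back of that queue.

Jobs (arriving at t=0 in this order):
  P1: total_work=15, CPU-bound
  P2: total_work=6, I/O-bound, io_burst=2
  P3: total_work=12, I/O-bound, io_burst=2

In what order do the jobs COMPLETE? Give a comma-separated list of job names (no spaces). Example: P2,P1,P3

t=0-3: P1@Q0 runs 3, rem=12, quantum used, demote→Q1. Q0=[P2,P3] Q1=[P1] Q2=[]
t=3-5: P2@Q0 runs 2, rem=4, I/O yield, promote→Q0. Q0=[P3,P2] Q1=[P1] Q2=[]
t=5-7: P3@Q0 runs 2, rem=10, I/O yield, promote→Q0. Q0=[P2,P3] Q1=[P1] Q2=[]
t=7-9: P2@Q0 runs 2, rem=2, I/O yield, promote→Q0. Q0=[P3,P2] Q1=[P1] Q2=[]
t=9-11: P3@Q0 runs 2, rem=8, I/O yield, promote→Q0. Q0=[P2,P3] Q1=[P1] Q2=[]
t=11-13: P2@Q0 runs 2, rem=0, completes. Q0=[P3] Q1=[P1] Q2=[]
t=13-15: P3@Q0 runs 2, rem=6, I/O yield, promote→Q0. Q0=[P3] Q1=[P1] Q2=[]
t=15-17: P3@Q0 runs 2, rem=4, I/O yield, promote→Q0. Q0=[P3] Q1=[P1] Q2=[]
t=17-19: P3@Q0 runs 2, rem=2, I/O yield, promote→Q0. Q0=[P3] Q1=[P1] Q2=[]
t=19-21: P3@Q0 runs 2, rem=0, completes. Q0=[] Q1=[P1] Q2=[]
t=21-25: P1@Q1 runs 4, rem=8, quantum used, demote→Q2. Q0=[] Q1=[] Q2=[P1]
t=25-33: P1@Q2 runs 8, rem=0, completes. Q0=[] Q1=[] Q2=[]

Answer: P2,P3,P1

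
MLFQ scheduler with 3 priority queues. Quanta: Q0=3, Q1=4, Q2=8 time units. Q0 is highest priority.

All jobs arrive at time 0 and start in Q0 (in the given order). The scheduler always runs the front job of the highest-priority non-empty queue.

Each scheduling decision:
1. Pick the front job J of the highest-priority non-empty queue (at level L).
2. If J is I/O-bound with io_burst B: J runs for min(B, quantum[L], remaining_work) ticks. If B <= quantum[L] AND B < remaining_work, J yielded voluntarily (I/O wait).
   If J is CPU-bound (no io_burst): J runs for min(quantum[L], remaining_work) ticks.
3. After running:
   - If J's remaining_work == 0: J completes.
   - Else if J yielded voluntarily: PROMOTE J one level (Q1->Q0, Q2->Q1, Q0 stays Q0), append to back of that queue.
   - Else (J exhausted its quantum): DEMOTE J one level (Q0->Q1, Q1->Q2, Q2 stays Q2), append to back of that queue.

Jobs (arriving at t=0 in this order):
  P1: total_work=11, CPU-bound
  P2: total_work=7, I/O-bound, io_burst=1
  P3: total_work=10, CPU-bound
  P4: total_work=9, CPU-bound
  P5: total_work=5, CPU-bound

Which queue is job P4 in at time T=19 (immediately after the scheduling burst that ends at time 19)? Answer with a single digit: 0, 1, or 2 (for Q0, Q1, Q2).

t=0-3: P1@Q0 runs 3, rem=8, quantum used, demote→Q1. Q0=[P2,P3,P4,P5] Q1=[P1] Q2=[]
t=3-4: P2@Q0 runs 1, rem=6, I/O yield, promote→Q0. Q0=[P3,P4,P5,P2] Q1=[P1] Q2=[]
t=4-7: P3@Q0 runs 3, rem=7, quantum used, demote→Q1. Q0=[P4,P5,P2] Q1=[P1,P3] Q2=[]
t=7-10: P4@Q0 runs 3, rem=6, quantum used, demote→Q1. Q0=[P5,P2] Q1=[P1,P3,P4] Q2=[]
t=10-13: P5@Q0 runs 3, rem=2, quantum used, demote→Q1. Q0=[P2] Q1=[P1,P3,P4,P5] Q2=[]
t=13-14: P2@Q0 runs 1, rem=5, I/O yield, promote→Q0. Q0=[P2] Q1=[P1,P3,P4,P5] Q2=[]
t=14-15: P2@Q0 runs 1, rem=4, I/O yield, promote→Q0. Q0=[P2] Q1=[P1,P3,P4,P5] Q2=[]
t=15-16: P2@Q0 runs 1, rem=3, I/O yield, promote→Q0. Q0=[P2] Q1=[P1,P3,P4,P5] Q2=[]
t=16-17: P2@Q0 runs 1, rem=2, I/O yield, promote→Q0. Q0=[P2] Q1=[P1,P3,P4,P5] Q2=[]
t=17-18: P2@Q0 runs 1, rem=1, I/O yield, promote→Q0. Q0=[P2] Q1=[P1,P3,P4,P5] Q2=[]
t=18-19: P2@Q0 runs 1, rem=0, completes. Q0=[] Q1=[P1,P3,P4,P5] Q2=[]
t=19-23: P1@Q1 runs 4, rem=4, quantum used, demote→Q2. Q0=[] Q1=[P3,P4,P5] Q2=[P1]
t=23-27: P3@Q1 runs 4, rem=3, quantum used, demote→Q2. Q0=[] Q1=[P4,P5] Q2=[P1,P3]
t=27-31: P4@Q1 runs 4, rem=2, quantum used, demote→Q2. Q0=[] Q1=[P5] Q2=[P1,P3,P4]
t=31-33: P5@Q1 runs 2, rem=0, completes. Q0=[] Q1=[] Q2=[P1,P3,P4]
t=33-37: P1@Q2 runs 4, rem=0, completes. Q0=[] Q1=[] Q2=[P3,P4]
t=37-40: P3@Q2 runs 3, rem=0, completes. Q0=[] Q1=[] Q2=[P4]
t=40-42: P4@Q2 runs 2, rem=0, completes. Q0=[] Q1=[] Q2=[]

Answer: 1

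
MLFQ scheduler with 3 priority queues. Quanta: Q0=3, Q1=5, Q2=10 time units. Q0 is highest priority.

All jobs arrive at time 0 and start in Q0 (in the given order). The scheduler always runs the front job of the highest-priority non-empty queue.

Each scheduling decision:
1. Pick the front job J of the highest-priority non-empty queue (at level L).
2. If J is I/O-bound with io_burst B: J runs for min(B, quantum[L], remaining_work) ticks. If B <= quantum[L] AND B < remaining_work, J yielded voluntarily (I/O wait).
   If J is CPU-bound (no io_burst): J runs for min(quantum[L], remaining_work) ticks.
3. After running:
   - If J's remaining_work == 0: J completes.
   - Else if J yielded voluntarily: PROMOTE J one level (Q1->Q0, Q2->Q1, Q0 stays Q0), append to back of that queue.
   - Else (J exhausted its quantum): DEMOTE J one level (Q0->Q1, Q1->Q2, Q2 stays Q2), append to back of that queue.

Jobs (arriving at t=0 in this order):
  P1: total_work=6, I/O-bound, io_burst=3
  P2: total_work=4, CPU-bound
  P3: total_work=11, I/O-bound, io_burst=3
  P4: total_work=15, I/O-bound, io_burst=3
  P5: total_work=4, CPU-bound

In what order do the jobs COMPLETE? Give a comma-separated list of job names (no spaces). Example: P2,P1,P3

Answer: P1,P3,P4,P2,P5

Derivation:
t=0-3: P1@Q0 runs 3, rem=3, I/O yield, promote→Q0. Q0=[P2,P3,P4,P5,P1] Q1=[] Q2=[]
t=3-6: P2@Q0 runs 3, rem=1, quantum used, demote→Q1. Q0=[P3,P4,P5,P1] Q1=[P2] Q2=[]
t=6-9: P3@Q0 runs 3, rem=8, I/O yield, promote→Q0. Q0=[P4,P5,P1,P3] Q1=[P2] Q2=[]
t=9-12: P4@Q0 runs 3, rem=12, I/O yield, promote→Q0. Q0=[P5,P1,P3,P4] Q1=[P2] Q2=[]
t=12-15: P5@Q0 runs 3, rem=1, quantum used, demote→Q1. Q0=[P1,P3,P4] Q1=[P2,P5] Q2=[]
t=15-18: P1@Q0 runs 3, rem=0, completes. Q0=[P3,P4] Q1=[P2,P5] Q2=[]
t=18-21: P3@Q0 runs 3, rem=5, I/O yield, promote→Q0. Q0=[P4,P3] Q1=[P2,P5] Q2=[]
t=21-24: P4@Q0 runs 3, rem=9, I/O yield, promote→Q0. Q0=[P3,P4] Q1=[P2,P5] Q2=[]
t=24-27: P3@Q0 runs 3, rem=2, I/O yield, promote→Q0. Q0=[P4,P3] Q1=[P2,P5] Q2=[]
t=27-30: P4@Q0 runs 3, rem=6, I/O yield, promote→Q0. Q0=[P3,P4] Q1=[P2,P5] Q2=[]
t=30-32: P3@Q0 runs 2, rem=0, completes. Q0=[P4] Q1=[P2,P5] Q2=[]
t=32-35: P4@Q0 runs 3, rem=3, I/O yield, promote→Q0. Q0=[P4] Q1=[P2,P5] Q2=[]
t=35-38: P4@Q0 runs 3, rem=0, completes. Q0=[] Q1=[P2,P5] Q2=[]
t=38-39: P2@Q1 runs 1, rem=0, completes. Q0=[] Q1=[P5] Q2=[]
t=39-40: P5@Q1 runs 1, rem=0, completes. Q0=[] Q1=[] Q2=[]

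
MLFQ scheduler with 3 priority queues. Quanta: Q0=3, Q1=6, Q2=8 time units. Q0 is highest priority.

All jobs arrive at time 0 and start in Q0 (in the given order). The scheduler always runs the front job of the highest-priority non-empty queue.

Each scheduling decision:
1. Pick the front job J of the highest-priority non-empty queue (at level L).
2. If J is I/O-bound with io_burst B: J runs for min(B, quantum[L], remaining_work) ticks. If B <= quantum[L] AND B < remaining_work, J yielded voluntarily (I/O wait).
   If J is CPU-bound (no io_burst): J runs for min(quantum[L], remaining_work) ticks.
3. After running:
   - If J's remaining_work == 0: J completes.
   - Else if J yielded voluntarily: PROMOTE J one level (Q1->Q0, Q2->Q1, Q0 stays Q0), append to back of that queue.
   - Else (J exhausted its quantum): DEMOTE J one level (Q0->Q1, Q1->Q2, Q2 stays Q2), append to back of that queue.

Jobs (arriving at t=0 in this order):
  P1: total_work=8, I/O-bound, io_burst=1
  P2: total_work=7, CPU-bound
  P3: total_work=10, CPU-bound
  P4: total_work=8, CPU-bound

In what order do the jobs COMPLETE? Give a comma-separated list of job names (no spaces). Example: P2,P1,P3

t=0-1: P1@Q0 runs 1, rem=7, I/O yield, promote→Q0. Q0=[P2,P3,P4,P1] Q1=[] Q2=[]
t=1-4: P2@Q0 runs 3, rem=4, quantum used, demote→Q1. Q0=[P3,P4,P1] Q1=[P2] Q2=[]
t=4-7: P3@Q0 runs 3, rem=7, quantum used, demote→Q1. Q0=[P4,P1] Q1=[P2,P3] Q2=[]
t=7-10: P4@Q0 runs 3, rem=5, quantum used, demote→Q1. Q0=[P1] Q1=[P2,P3,P4] Q2=[]
t=10-11: P1@Q0 runs 1, rem=6, I/O yield, promote→Q0. Q0=[P1] Q1=[P2,P3,P4] Q2=[]
t=11-12: P1@Q0 runs 1, rem=5, I/O yield, promote→Q0. Q0=[P1] Q1=[P2,P3,P4] Q2=[]
t=12-13: P1@Q0 runs 1, rem=4, I/O yield, promote→Q0. Q0=[P1] Q1=[P2,P3,P4] Q2=[]
t=13-14: P1@Q0 runs 1, rem=3, I/O yield, promote→Q0. Q0=[P1] Q1=[P2,P3,P4] Q2=[]
t=14-15: P1@Q0 runs 1, rem=2, I/O yield, promote→Q0. Q0=[P1] Q1=[P2,P3,P4] Q2=[]
t=15-16: P1@Q0 runs 1, rem=1, I/O yield, promote→Q0. Q0=[P1] Q1=[P2,P3,P4] Q2=[]
t=16-17: P1@Q0 runs 1, rem=0, completes. Q0=[] Q1=[P2,P3,P4] Q2=[]
t=17-21: P2@Q1 runs 4, rem=0, completes. Q0=[] Q1=[P3,P4] Q2=[]
t=21-27: P3@Q1 runs 6, rem=1, quantum used, demote→Q2. Q0=[] Q1=[P4] Q2=[P3]
t=27-32: P4@Q1 runs 5, rem=0, completes. Q0=[] Q1=[] Q2=[P3]
t=32-33: P3@Q2 runs 1, rem=0, completes. Q0=[] Q1=[] Q2=[]

Answer: P1,P2,P4,P3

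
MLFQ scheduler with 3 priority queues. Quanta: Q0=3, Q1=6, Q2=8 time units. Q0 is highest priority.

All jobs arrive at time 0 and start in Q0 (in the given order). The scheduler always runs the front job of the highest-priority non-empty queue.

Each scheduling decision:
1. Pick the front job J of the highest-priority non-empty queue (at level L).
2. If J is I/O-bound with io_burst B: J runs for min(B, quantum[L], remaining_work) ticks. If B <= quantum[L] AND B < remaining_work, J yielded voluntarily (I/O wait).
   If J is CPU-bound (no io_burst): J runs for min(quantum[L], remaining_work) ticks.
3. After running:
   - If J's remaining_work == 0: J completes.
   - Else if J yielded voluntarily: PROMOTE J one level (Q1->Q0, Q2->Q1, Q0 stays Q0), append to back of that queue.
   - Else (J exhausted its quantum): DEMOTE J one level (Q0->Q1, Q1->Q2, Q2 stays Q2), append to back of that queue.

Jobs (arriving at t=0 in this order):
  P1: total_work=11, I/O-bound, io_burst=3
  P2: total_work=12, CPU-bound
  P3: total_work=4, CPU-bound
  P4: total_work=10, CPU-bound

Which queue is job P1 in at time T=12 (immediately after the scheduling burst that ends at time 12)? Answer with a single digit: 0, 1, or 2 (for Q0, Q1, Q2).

Answer: 0

Derivation:
t=0-3: P1@Q0 runs 3, rem=8, I/O yield, promote→Q0. Q0=[P2,P3,P4,P1] Q1=[] Q2=[]
t=3-6: P2@Q0 runs 3, rem=9, quantum used, demote→Q1. Q0=[P3,P4,P1] Q1=[P2] Q2=[]
t=6-9: P3@Q0 runs 3, rem=1, quantum used, demote→Q1. Q0=[P4,P1] Q1=[P2,P3] Q2=[]
t=9-12: P4@Q0 runs 3, rem=7, quantum used, demote→Q1. Q0=[P1] Q1=[P2,P3,P4] Q2=[]
t=12-15: P1@Q0 runs 3, rem=5, I/O yield, promote→Q0. Q0=[P1] Q1=[P2,P3,P4] Q2=[]
t=15-18: P1@Q0 runs 3, rem=2, I/O yield, promote→Q0. Q0=[P1] Q1=[P2,P3,P4] Q2=[]
t=18-20: P1@Q0 runs 2, rem=0, completes. Q0=[] Q1=[P2,P3,P4] Q2=[]
t=20-26: P2@Q1 runs 6, rem=3, quantum used, demote→Q2. Q0=[] Q1=[P3,P4] Q2=[P2]
t=26-27: P3@Q1 runs 1, rem=0, completes. Q0=[] Q1=[P4] Q2=[P2]
t=27-33: P4@Q1 runs 6, rem=1, quantum used, demote→Q2. Q0=[] Q1=[] Q2=[P2,P4]
t=33-36: P2@Q2 runs 3, rem=0, completes. Q0=[] Q1=[] Q2=[P4]
t=36-37: P4@Q2 runs 1, rem=0, completes. Q0=[] Q1=[] Q2=[]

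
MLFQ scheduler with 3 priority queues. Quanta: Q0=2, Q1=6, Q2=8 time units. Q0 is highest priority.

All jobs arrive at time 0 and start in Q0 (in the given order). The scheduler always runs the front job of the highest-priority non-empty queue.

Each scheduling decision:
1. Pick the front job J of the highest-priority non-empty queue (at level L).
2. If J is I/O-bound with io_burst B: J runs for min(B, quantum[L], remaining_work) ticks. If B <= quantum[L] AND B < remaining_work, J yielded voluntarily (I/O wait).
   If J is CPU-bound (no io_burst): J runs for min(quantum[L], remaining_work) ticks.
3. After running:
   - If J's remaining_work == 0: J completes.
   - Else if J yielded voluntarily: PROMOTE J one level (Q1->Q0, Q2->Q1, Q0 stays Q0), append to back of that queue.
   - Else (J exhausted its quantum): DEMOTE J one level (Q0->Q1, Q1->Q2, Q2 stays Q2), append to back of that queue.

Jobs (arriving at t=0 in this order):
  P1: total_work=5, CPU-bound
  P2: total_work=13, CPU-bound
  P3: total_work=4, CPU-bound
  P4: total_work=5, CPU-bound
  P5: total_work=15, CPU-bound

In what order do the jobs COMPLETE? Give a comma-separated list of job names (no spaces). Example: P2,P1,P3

Answer: P1,P3,P4,P2,P5

Derivation:
t=0-2: P1@Q0 runs 2, rem=3, quantum used, demote→Q1. Q0=[P2,P3,P4,P5] Q1=[P1] Q2=[]
t=2-4: P2@Q0 runs 2, rem=11, quantum used, demote→Q1. Q0=[P3,P4,P5] Q1=[P1,P2] Q2=[]
t=4-6: P3@Q0 runs 2, rem=2, quantum used, demote→Q1. Q0=[P4,P5] Q1=[P1,P2,P3] Q2=[]
t=6-8: P4@Q0 runs 2, rem=3, quantum used, demote→Q1. Q0=[P5] Q1=[P1,P2,P3,P4] Q2=[]
t=8-10: P5@Q0 runs 2, rem=13, quantum used, demote→Q1. Q0=[] Q1=[P1,P2,P3,P4,P5] Q2=[]
t=10-13: P1@Q1 runs 3, rem=0, completes. Q0=[] Q1=[P2,P3,P4,P5] Q2=[]
t=13-19: P2@Q1 runs 6, rem=5, quantum used, demote→Q2. Q0=[] Q1=[P3,P4,P5] Q2=[P2]
t=19-21: P3@Q1 runs 2, rem=0, completes. Q0=[] Q1=[P4,P5] Q2=[P2]
t=21-24: P4@Q1 runs 3, rem=0, completes. Q0=[] Q1=[P5] Q2=[P2]
t=24-30: P5@Q1 runs 6, rem=7, quantum used, demote→Q2. Q0=[] Q1=[] Q2=[P2,P5]
t=30-35: P2@Q2 runs 5, rem=0, completes. Q0=[] Q1=[] Q2=[P5]
t=35-42: P5@Q2 runs 7, rem=0, completes. Q0=[] Q1=[] Q2=[]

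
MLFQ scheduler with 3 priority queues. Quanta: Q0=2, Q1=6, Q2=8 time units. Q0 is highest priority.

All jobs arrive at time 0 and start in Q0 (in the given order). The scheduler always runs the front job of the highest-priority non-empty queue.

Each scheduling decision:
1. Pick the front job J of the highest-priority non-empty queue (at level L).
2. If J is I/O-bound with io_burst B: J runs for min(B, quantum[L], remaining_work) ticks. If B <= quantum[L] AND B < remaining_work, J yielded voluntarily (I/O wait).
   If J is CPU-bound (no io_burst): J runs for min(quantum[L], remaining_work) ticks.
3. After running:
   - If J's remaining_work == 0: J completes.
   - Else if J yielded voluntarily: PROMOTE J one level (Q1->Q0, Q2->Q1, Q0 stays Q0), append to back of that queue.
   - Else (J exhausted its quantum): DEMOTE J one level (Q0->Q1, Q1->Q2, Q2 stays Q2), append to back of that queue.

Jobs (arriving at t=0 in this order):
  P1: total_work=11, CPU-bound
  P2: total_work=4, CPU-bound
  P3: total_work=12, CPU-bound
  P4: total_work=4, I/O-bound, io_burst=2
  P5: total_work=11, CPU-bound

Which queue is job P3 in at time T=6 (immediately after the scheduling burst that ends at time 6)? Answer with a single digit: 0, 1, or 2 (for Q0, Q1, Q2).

t=0-2: P1@Q0 runs 2, rem=9, quantum used, demote→Q1. Q0=[P2,P3,P4,P5] Q1=[P1] Q2=[]
t=2-4: P2@Q0 runs 2, rem=2, quantum used, demote→Q1. Q0=[P3,P4,P5] Q1=[P1,P2] Q2=[]
t=4-6: P3@Q0 runs 2, rem=10, quantum used, demote→Q1. Q0=[P4,P5] Q1=[P1,P2,P3] Q2=[]
t=6-8: P4@Q0 runs 2, rem=2, I/O yield, promote→Q0. Q0=[P5,P4] Q1=[P1,P2,P3] Q2=[]
t=8-10: P5@Q0 runs 2, rem=9, quantum used, demote→Q1. Q0=[P4] Q1=[P1,P2,P3,P5] Q2=[]
t=10-12: P4@Q0 runs 2, rem=0, completes. Q0=[] Q1=[P1,P2,P3,P5] Q2=[]
t=12-18: P1@Q1 runs 6, rem=3, quantum used, demote→Q2. Q0=[] Q1=[P2,P3,P5] Q2=[P1]
t=18-20: P2@Q1 runs 2, rem=0, completes. Q0=[] Q1=[P3,P5] Q2=[P1]
t=20-26: P3@Q1 runs 6, rem=4, quantum used, demote→Q2. Q0=[] Q1=[P5] Q2=[P1,P3]
t=26-32: P5@Q1 runs 6, rem=3, quantum used, demote→Q2. Q0=[] Q1=[] Q2=[P1,P3,P5]
t=32-35: P1@Q2 runs 3, rem=0, completes. Q0=[] Q1=[] Q2=[P3,P5]
t=35-39: P3@Q2 runs 4, rem=0, completes. Q0=[] Q1=[] Q2=[P5]
t=39-42: P5@Q2 runs 3, rem=0, completes. Q0=[] Q1=[] Q2=[]

Answer: 1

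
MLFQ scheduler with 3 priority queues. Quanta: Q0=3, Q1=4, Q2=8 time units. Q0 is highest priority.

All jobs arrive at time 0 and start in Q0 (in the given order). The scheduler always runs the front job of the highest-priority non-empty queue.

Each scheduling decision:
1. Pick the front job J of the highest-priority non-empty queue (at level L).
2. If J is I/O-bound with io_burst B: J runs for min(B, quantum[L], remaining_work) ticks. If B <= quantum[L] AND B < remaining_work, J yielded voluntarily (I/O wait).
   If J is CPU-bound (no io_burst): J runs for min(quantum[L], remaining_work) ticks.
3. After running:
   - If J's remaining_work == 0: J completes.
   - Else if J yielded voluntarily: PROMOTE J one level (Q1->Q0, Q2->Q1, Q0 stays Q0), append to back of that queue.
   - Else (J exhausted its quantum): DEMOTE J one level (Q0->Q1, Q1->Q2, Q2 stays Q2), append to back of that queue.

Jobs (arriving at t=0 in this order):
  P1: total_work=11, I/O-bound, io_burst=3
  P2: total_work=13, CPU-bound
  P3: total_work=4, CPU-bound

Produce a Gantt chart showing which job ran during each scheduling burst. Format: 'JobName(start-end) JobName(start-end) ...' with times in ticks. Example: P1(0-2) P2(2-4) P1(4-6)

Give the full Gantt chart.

t=0-3: P1@Q0 runs 3, rem=8, I/O yield, promote→Q0. Q0=[P2,P3,P1] Q1=[] Q2=[]
t=3-6: P2@Q0 runs 3, rem=10, quantum used, demote→Q1. Q0=[P3,P1] Q1=[P2] Q2=[]
t=6-9: P3@Q0 runs 3, rem=1, quantum used, demote→Q1. Q0=[P1] Q1=[P2,P3] Q2=[]
t=9-12: P1@Q0 runs 3, rem=5, I/O yield, promote→Q0. Q0=[P1] Q1=[P2,P3] Q2=[]
t=12-15: P1@Q0 runs 3, rem=2, I/O yield, promote→Q0. Q0=[P1] Q1=[P2,P3] Q2=[]
t=15-17: P1@Q0 runs 2, rem=0, completes. Q0=[] Q1=[P2,P3] Q2=[]
t=17-21: P2@Q1 runs 4, rem=6, quantum used, demote→Q2. Q0=[] Q1=[P3] Q2=[P2]
t=21-22: P3@Q1 runs 1, rem=0, completes. Q0=[] Q1=[] Q2=[P2]
t=22-28: P2@Q2 runs 6, rem=0, completes. Q0=[] Q1=[] Q2=[]

Answer: P1(0-3) P2(3-6) P3(6-9) P1(9-12) P1(12-15) P1(15-17) P2(17-21) P3(21-22) P2(22-28)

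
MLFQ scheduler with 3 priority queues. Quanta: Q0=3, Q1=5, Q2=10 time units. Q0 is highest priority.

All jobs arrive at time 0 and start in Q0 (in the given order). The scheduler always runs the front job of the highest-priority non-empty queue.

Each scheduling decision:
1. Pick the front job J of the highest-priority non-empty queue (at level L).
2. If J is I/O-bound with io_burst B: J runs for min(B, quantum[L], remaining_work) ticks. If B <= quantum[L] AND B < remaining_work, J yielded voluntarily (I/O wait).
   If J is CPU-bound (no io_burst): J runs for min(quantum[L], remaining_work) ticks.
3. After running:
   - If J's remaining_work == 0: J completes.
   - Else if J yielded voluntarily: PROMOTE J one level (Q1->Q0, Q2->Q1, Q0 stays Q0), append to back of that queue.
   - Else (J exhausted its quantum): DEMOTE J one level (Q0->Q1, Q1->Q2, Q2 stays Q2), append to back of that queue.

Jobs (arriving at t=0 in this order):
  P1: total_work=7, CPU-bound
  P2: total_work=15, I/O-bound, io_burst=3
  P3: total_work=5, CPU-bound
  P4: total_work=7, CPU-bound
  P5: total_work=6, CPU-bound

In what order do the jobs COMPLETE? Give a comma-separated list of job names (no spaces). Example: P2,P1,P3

Answer: P2,P1,P3,P4,P5

Derivation:
t=0-3: P1@Q0 runs 3, rem=4, quantum used, demote→Q1. Q0=[P2,P3,P4,P5] Q1=[P1] Q2=[]
t=3-6: P2@Q0 runs 3, rem=12, I/O yield, promote→Q0. Q0=[P3,P4,P5,P2] Q1=[P1] Q2=[]
t=6-9: P3@Q0 runs 3, rem=2, quantum used, demote→Q1. Q0=[P4,P5,P2] Q1=[P1,P3] Q2=[]
t=9-12: P4@Q0 runs 3, rem=4, quantum used, demote→Q1. Q0=[P5,P2] Q1=[P1,P3,P4] Q2=[]
t=12-15: P5@Q0 runs 3, rem=3, quantum used, demote→Q1. Q0=[P2] Q1=[P1,P3,P4,P5] Q2=[]
t=15-18: P2@Q0 runs 3, rem=9, I/O yield, promote→Q0. Q0=[P2] Q1=[P1,P3,P4,P5] Q2=[]
t=18-21: P2@Q0 runs 3, rem=6, I/O yield, promote→Q0. Q0=[P2] Q1=[P1,P3,P4,P5] Q2=[]
t=21-24: P2@Q0 runs 3, rem=3, I/O yield, promote→Q0. Q0=[P2] Q1=[P1,P3,P4,P5] Q2=[]
t=24-27: P2@Q0 runs 3, rem=0, completes. Q0=[] Q1=[P1,P3,P4,P5] Q2=[]
t=27-31: P1@Q1 runs 4, rem=0, completes. Q0=[] Q1=[P3,P4,P5] Q2=[]
t=31-33: P3@Q1 runs 2, rem=0, completes. Q0=[] Q1=[P4,P5] Q2=[]
t=33-37: P4@Q1 runs 4, rem=0, completes. Q0=[] Q1=[P5] Q2=[]
t=37-40: P5@Q1 runs 3, rem=0, completes. Q0=[] Q1=[] Q2=[]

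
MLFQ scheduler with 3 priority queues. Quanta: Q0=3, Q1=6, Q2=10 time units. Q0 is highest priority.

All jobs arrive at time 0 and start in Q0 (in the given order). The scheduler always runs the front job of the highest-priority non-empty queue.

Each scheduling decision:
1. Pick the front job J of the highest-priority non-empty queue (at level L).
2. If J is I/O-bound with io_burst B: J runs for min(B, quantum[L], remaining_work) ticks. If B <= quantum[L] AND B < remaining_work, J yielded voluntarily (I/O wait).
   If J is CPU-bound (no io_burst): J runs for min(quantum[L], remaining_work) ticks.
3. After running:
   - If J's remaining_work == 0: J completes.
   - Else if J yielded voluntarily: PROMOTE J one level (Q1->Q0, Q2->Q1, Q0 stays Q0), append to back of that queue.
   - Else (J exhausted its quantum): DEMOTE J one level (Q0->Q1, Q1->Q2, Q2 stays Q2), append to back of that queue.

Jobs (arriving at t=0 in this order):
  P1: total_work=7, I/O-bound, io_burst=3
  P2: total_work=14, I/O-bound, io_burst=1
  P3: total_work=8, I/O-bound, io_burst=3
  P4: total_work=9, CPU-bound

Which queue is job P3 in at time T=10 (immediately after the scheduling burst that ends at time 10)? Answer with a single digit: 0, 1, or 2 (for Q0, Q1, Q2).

Answer: 0

Derivation:
t=0-3: P1@Q0 runs 3, rem=4, I/O yield, promote→Q0. Q0=[P2,P3,P4,P1] Q1=[] Q2=[]
t=3-4: P2@Q0 runs 1, rem=13, I/O yield, promote→Q0. Q0=[P3,P4,P1,P2] Q1=[] Q2=[]
t=4-7: P3@Q0 runs 3, rem=5, I/O yield, promote→Q0. Q0=[P4,P1,P2,P3] Q1=[] Q2=[]
t=7-10: P4@Q0 runs 3, rem=6, quantum used, demote→Q1. Q0=[P1,P2,P3] Q1=[P4] Q2=[]
t=10-13: P1@Q0 runs 3, rem=1, I/O yield, promote→Q0. Q0=[P2,P3,P1] Q1=[P4] Q2=[]
t=13-14: P2@Q0 runs 1, rem=12, I/O yield, promote→Q0. Q0=[P3,P1,P2] Q1=[P4] Q2=[]
t=14-17: P3@Q0 runs 3, rem=2, I/O yield, promote→Q0. Q0=[P1,P2,P3] Q1=[P4] Q2=[]
t=17-18: P1@Q0 runs 1, rem=0, completes. Q0=[P2,P3] Q1=[P4] Q2=[]
t=18-19: P2@Q0 runs 1, rem=11, I/O yield, promote→Q0. Q0=[P3,P2] Q1=[P4] Q2=[]
t=19-21: P3@Q0 runs 2, rem=0, completes. Q0=[P2] Q1=[P4] Q2=[]
t=21-22: P2@Q0 runs 1, rem=10, I/O yield, promote→Q0. Q0=[P2] Q1=[P4] Q2=[]
t=22-23: P2@Q0 runs 1, rem=9, I/O yield, promote→Q0. Q0=[P2] Q1=[P4] Q2=[]
t=23-24: P2@Q0 runs 1, rem=8, I/O yield, promote→Q0. Q0=[P2] Q1=[P4] Q2=[]
t=24-25: P2@Q0 runs 1, rem=7, I/O yield, promote→Q0. Q0=[P2] Q1=[P4] Q2=[]
t=25-26: P2@Q0 runs 1, rem=6, I/O yield, promote→Q0. Q0=[P2] Q1=[P4] Q2=[]
t=26-27: P2@Q0 runs 1, rem=5, I/O yield, promote→Q0. Q0=[P2] Q1=[P4] Q2=[]
t=27-28: P2@Q0 runs 1, rem=4, I/O yield, promote→Q0. Q0=[P2] Q1=[P4] Q2=[]
t=28-29: P2@Q0 runs 1, rem=3, I/O yield, promote→Q0. Q0=[P2] Q1=[P4] Q2=[]
t=29-30: P2@Q0 runs 1, rem=2, I/O yield, promote→Q0. Q0=[P2] Q1=[P4] Q2=[]
t=30-31: P2@Q0 runs 1, rem=1, I/O yield, promote→Q0. Q0=[P2] Q1=[P4] Q2=[]
t=31-32: P2@Q0 runs 1, rem=0, completes. Q0=[] Q1=[P4] Q2=[]
t=32-38: P4@Q1 runs 6, rem=0, completes. Q0=[] Q1=[] Q2=[]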